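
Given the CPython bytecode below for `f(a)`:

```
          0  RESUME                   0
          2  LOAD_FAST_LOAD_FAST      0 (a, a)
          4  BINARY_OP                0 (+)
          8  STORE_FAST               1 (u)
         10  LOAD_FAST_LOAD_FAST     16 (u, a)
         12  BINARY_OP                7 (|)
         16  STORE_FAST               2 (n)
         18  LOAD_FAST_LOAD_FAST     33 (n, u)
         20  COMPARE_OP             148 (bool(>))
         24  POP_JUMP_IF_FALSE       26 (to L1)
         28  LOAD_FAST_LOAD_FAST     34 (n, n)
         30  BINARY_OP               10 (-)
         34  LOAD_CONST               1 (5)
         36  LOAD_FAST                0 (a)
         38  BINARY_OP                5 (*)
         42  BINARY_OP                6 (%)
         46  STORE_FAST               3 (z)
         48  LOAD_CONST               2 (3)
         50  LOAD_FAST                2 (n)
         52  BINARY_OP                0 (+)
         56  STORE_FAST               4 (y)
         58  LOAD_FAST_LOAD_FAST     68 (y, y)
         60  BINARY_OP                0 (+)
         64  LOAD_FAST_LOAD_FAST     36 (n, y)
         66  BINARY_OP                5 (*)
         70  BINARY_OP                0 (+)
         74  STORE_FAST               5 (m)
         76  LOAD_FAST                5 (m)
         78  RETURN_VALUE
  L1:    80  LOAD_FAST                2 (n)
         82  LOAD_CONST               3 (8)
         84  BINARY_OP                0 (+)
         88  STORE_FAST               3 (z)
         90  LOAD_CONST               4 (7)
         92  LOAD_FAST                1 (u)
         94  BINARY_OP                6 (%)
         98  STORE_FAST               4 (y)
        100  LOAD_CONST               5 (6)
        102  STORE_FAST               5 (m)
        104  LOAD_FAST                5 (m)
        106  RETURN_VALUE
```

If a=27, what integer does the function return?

4290

LOAD_FAST_LOAD_FAST a,a → push 27,27. Stack: [27, 27]
BINARY_OP + → 27 + 27 = 54. Stack: [54]
STORE_FAST u → u=54. Stack: []
LOAD_FAST_LOAD_FAST u,a → push 54,27. Stack: [54, 27]
BINARY_OP | → 54 | 27 = 63. Stack: [63]
STORE_FAST n → n=63. Stack: []
LOAD_FAST_LOAD_FAST n,u → push 63,54. Stack: [63, 54]
COMPARE_OP bool(>) → 63 vs 54 = True. Stack: [True]
POP_JUMP_IF_FALSE → pop True; no jump. Stack: []
LOAD_FAST_LOAD_FAST n,n → push 63,63. Stack: [63, 63]
BINARY_OP - → 63 - 63 = 0. Stack: [0]
LOAD_CONST → push 5. Stack: [0, 5]
LOAD_FAST a → push 27. Stack: [0, 5, 27]
BINARY_OP * → 5 * 27 = 135. Stack: [0, 135]
BINARY_OP % → 0 % 135 = 0. Stack: [0]
STORE_FAST z → z=0. Stack: []
LOAD_CONST → push 3. Stack: [3]
LOAD_FAST n → push 63. Stack: [3, 63]
BINARY_OP + → 3 + 63 = 66. Stack: [66]
STORE_FAST y → y=66. Stack: []
LOAD_FAST_LOAD_FAST y,y → push 66,66. Stack: [66, 66]
BINARY_OP + → 66 + 66 = 132. Stack: [132]
LOAD_FAST_LOAD_FAST n,y → push 63,66. Stack: [132, 63, 66]
BINARY_OP * → 63 * 66 = 4158. Stack: [132, 4158]
BINARY_OP + → 132 + 4158 = 4290. Stack: [4290]
STORE_FAST m → m=4290. Stack: []
LOAD_FAST m → push 4290. Stack: [4290]
RETURN_VALUE → return 4290.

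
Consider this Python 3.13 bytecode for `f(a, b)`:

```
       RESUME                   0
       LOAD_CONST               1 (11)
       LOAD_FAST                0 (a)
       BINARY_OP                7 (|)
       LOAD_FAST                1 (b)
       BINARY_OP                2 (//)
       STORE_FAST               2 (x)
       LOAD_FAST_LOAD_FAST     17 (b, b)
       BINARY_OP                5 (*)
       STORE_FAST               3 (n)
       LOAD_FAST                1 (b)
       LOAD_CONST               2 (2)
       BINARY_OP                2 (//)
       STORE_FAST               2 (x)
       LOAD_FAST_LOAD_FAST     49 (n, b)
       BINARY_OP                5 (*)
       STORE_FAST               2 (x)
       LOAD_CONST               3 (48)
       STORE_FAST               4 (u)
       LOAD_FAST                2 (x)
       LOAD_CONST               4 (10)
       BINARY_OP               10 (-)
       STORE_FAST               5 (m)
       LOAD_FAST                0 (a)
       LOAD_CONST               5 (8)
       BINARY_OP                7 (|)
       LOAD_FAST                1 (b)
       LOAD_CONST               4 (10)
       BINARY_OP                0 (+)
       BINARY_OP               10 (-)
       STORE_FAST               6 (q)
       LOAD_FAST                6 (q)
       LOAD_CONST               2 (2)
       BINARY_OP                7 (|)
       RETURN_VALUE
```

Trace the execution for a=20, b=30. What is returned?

LOAD_CONST → push 11. Stack: [11]
LOAD_FAST a → push 20. Stack: [11, 20]
BINARY_OP | → 11 | 20 = 31. Stack: [31]
LOAD_FAST b → push 30. Stack: [31, 30]
BINARY_OP // → 31 // 30 = 1. Stack: [1]
STORE_FAST x → x=1. Stack: []
LOAD_FAST_LOAD_FAST b,b → push 30,30. Stack: [30, 30]
BINARY_OP * → 30 * 30 = 900. Stack: [900]
STORE_FAST n → n=900. Stack: []
LOAD_FAST b → push 30. Stack: [30]
LOAD_CONST → push 2. Stack: [30, 2]
BINARY_OP // → 30 // 2 = 15. Stack: [15]
STORE_FAST x → x=15. Stack: []
LOAD_FAST_LOAD_FAST n,b → push 900,30. Stack: [900, 30]
BINARY_OP * → 900 * 30 = 27000. Stack: [27000]
STORE_FAST x → x=27000. Stack: []
LOAD_CONST → push 48. Stack: [48]
STORE_FAST u → u=48. Stack: []
LOAD_FAST x → push 27000. Stack: [27000]
LOAD_CONST → push 10. Stack: [27000, 10]
BINARY_OP - → 27000 - 10 = 26990. Stack: [26990]
STORE_FAST m → m=26990. Stack: []
LOAD_FAST a → push 20. Stack: [20]
LOAD_CONST → push 8. Stack: [20, 8]
BINARY_OP | → 20 | 8 = 28. Stack: [28]
LOAD_FAST b → push 30. Stack: [28, 30]
LOAD_CONST → push 10. Stack: [28, 30, 10]
BINARY_OP + → 30 + 10 = 40. Stack: [28, 40]
BINARY_OP - → 28 - 40 = -12. Stack: [-12]
STORE_FAST q → q=-12. Stack: []
LOAD_FAST q → push -12. Stack: [-12]
LOAD_CONST → push 2. Stack: [-12, 2]
BINARY_OP | → -12 | 2 = -10. Stack: [-10]
RETURN_VALUE → return -10.

-10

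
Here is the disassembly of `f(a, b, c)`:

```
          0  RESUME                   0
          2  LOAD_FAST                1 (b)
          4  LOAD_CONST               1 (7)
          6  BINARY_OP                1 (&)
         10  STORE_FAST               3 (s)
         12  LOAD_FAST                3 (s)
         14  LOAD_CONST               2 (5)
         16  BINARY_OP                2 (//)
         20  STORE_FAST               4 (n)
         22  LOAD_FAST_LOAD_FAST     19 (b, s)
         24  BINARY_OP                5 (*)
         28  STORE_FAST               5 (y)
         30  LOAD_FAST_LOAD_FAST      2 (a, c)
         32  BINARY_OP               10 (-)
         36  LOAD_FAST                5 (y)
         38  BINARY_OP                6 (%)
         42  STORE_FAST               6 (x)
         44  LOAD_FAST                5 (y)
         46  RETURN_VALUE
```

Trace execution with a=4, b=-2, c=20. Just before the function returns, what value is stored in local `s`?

6

LOAD_FAST b → push -2. Stack: [-2]
LOAD_CONST → push 7. Stack: [-2, 7]
BINARY_OP & → -2 & 7 = 6. Stack: [6]
STORE_FAST s → s=6. Stack: []
LOAD_FAST s → push 6. Stack: [6]
LOAD_CONST → push 5. Stack: [6, 5]
BINARY_OP // → 6 // 5 = 1. Stack: [1]
STORE_FAST n → n=1. Stack: []
LOAD_FAST_LOAD_FAST b,s → push -2,6. Stack: [-2, 6]
BINARY_OP * → -2 * 6 = -12. Stack: [-12]
STORE_FAST y → y=-12. Stack: []
LOAD_FAST_LOAD_FAST a,c → push 4,20. Stack: [4, 20]
BINARY_OP - → 4 - 20 = -16. Stack: [-16]
LOAD_FAST y → push -12. Stack: [-16, -12]
BINARY_OP % → -16 % -12 = -4. Stack: [-4]
STORE_FAST x → x=-4. Stack: []
LOAD_FAST y → push -12. Stack: [-12]
RETURN_VALUE → return -12.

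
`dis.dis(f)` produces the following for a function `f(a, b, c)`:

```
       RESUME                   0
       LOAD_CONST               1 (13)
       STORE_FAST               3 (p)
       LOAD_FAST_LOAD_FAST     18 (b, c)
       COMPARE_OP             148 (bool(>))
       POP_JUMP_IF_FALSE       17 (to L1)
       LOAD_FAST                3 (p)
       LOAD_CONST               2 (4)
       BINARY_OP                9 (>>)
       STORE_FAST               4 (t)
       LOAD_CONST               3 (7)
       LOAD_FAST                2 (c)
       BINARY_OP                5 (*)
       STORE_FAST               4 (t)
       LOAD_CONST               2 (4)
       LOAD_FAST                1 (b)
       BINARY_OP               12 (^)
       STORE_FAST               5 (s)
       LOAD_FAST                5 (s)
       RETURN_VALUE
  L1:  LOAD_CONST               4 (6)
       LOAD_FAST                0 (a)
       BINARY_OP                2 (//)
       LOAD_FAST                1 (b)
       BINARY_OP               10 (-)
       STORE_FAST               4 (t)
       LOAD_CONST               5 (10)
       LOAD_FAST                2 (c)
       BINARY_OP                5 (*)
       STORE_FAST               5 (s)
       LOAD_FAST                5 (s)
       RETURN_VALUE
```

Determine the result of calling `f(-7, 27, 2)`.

31

LOAD_CONST → push 13. Stack: [13]
STORE_FAST p → p=13. Stack: []
LOAD_FAST_LOAD_FAST b,c → push 27,2. Stack: [27, 2]
COMPARE_OP bool(>) → 27 vs 2 = True. Stack: [True]
POP_JUMP_IF_FALSE → pop True; no jump. Stack: []
LOAD_FAST p → push 13. Stack: [13]
LOAD_CONST → push 4. Stack: [13, 4]
BINARY_OP >> → 13 >> 4 = 0. Stack: [0]
STORE_FAST t → t=0. Stack: []
LOAD_CONST → push 7. Stack: [7]
LOAD_FAST c → push 2. Stack: [7, 2]
BINARY_OP * → 7 * 2 = 14. Stack: [14]
STORE_FAST t → t=14. Stack: []
LOAD_CONST → push 4. Stack: [4]
LOAD_FAST b → push 27. Stack: [4, 27]
BINARY_OP ^ → 4 ^ 27 = 31. Stack: [31]
STORE_FAST s → s=31. Stack: []
LOAD_FAST s → push 31. Stack: [31]
RETURN_VALUE → return 31.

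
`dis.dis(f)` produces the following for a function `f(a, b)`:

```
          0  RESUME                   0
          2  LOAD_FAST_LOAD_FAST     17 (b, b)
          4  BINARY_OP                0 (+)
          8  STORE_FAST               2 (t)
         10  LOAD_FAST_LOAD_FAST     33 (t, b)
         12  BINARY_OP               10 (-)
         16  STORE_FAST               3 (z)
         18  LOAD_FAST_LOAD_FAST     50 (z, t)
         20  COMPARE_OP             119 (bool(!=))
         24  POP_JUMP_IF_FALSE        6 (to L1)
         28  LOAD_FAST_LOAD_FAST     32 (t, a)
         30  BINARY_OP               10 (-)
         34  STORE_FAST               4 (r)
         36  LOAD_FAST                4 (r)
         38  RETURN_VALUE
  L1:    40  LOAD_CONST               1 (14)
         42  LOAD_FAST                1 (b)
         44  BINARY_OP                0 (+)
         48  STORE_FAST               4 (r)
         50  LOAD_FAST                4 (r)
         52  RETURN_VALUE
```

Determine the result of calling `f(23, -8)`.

LOAD_FAST_LOAD_FAST b,b → push -8,-8. Stack: [-8, -8]
BINARY_OP + → -8 + -8 = -16. Stack: [-16]
STORE_FAST t → t=-16. Stack: []
LOAD_FAST_LOAD_FAST t,b → push -16,-8. Stack: [-16, -8]
BINARY_OP - → -16 - -8 = -8. Stack: [-8]
STORE_FAST z → z=-8. Stack: []
LOAD_FAST_LOAD_FAST z,t → push -8,-16. Stack: [-8, -16]
COMPARE_OP bool(!=) → -8 vs -16 = True. Stack: [True]
POP_JUMP_IF_FALSE → pop True; no jump. Stack: []
LOAD_FAST_LOAD_FAST t,a → push -16,23. Stack: [-16, 23]
BINARY_OP - → -16 - 23 = -39. Stack: [-39]
STORE_FAST r → r=-39. Stack: []
LOAD_FAST r → push -39. Stack: [-39]
RETURN_VALUE → return -39.

-39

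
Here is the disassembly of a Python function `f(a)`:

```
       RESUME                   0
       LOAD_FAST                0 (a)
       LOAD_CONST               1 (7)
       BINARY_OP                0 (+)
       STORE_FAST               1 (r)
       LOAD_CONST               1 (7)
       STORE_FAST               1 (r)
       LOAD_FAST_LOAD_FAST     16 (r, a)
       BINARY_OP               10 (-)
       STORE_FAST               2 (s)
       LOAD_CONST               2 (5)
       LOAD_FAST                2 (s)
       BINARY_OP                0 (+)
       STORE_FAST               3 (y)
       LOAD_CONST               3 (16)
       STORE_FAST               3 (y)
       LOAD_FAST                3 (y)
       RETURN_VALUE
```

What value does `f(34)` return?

LOAD_FAST a → push 34. Stack: [34]
LOAD_CONST → push 7. Stack: [34, 7]
BINARY_OP + → 34 + 7 = 41. Stack: [41]
STORE_FAST r → r=41. Stack: []
LOAD_CONST → push 7. Stack: [7]
STORE_FAST r → r=7. Stack: []
LOAD_FAST_LOAD_FAST r,a → push 7,34. Stack: [7, 34]
BINARY_OP - → 7 - 34 = -27. Stack: [-27]
STORE_FAST s → s=-27. Stack: []
LOAD_CONST → push 5. Stack: [5]
LOAD_FAST s → push -27. Stack: [5, -27]
BINARY_OP + → 5 + -27 = -22. Stack: [-22]
STORE_FAST y → y=-22. Stack: []
LOAD_CONST → push 16. Stack: [16]
STORE_FAST y → y=16. Stack: []
LOAD_FAST y → push 16. Stack: [16]
RETURN_VALUE → return 16.

16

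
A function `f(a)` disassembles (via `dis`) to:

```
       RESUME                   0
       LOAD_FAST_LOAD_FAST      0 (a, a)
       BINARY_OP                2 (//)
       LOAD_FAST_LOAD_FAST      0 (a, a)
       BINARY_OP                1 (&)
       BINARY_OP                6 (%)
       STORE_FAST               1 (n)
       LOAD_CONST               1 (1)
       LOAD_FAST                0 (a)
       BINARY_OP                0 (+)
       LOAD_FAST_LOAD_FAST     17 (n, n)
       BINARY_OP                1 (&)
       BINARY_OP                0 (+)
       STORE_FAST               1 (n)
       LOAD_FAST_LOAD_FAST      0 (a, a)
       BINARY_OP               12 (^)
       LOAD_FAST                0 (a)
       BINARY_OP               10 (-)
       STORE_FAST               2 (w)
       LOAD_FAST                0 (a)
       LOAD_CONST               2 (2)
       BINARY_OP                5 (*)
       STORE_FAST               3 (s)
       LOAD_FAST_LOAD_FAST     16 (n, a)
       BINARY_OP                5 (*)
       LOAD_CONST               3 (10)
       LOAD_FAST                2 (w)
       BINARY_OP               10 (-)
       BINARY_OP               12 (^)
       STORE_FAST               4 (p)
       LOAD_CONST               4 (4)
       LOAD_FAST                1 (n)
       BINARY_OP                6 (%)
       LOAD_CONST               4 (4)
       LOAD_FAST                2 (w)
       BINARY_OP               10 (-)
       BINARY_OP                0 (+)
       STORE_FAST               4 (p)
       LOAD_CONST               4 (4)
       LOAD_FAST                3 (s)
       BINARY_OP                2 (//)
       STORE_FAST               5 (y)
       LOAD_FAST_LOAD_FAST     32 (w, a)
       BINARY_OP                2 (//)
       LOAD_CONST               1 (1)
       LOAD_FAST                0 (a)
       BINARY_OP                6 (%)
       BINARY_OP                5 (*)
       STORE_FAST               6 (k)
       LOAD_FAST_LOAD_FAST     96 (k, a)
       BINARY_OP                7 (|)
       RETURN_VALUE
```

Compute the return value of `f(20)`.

-1

LOAD_FAST_LOAD_FAST a,a → push 20,20. Stack: [20, 20]
BINARY_OP // → 20 // 20 = 1. Stack: [1]
LOAD_FAST_LOAD_FAST a,a → push 20,20. Stack: [1, 20, 20]
BINARY_OP & → 20 & 20 = 20. Stack: [1, 20]
BINARY_OP % → 1 % 20 = 1. Stack: [1]
STORE_FAST n → n=1. Stack: []
LOAD_CONST → push 1. Stack: [1]
LOAD_FAST a → push 20. Stack: [1, 20]
BINARY_OP + → 1 + 20 = 21. Stack: [21]
LOAD_FAST_LOAD_FAST n,n → push 1,1. Stack: [21, 1, 1]
BINARY_OP & → 1 & 1 = 1. Stack: [21, 1]
BINARY_OP + → 21 + 1 = 22. Stack: [22]
STORE_FAST n → n=22. Stack: []
LOAD_FAST_LOAD_FAST a,a → push 20,20. Stack: [20, 20]
BINARY_OP ^ → 20 ^ 20 = 0. Stack: [0]
LOAD_FAST a → push 20. Stack: [0, 20]
BINARY_OP - → 0 - 20 = -20. Stack: [-20]
STORE_FAST w → w=-20. Stack: []
LOAD_FAST a → push 20. Stack: [20]
LOAD_CONST → push 2. Stack: [20, 2]
BINARY_OP * → 20 * 2 = 40. Stack: [40]
STORE_FAST s → s=40. Stack: []
LOAD_FAST_LOAD_FAST n,a → push 22,20. Stack: [22, 20]
BINARY_OP * → 22 * 20 = 440. Stack: [440]
LOAD_CONST → push 10. Stack: [440, 10]
LOAD_FAST w → push -20. Stack: [440, 10, -20]
BINARY_OP - → 10 - -20 = 30. Stack: [440, 30]
BINARY_OP ^ → 440 ^ 30 = 422. Stack: [422]
STORE_FAST p → p=422. Stack: []
LOAD_CONST → push 4. Stack: [4]
LOAD_FAST n → push 22. Stack: [4, 22]
BINARY_OP % → 4 % 22 = 4. Stack: [4]
LOAD_CONST → push 4. Stack: [4, 4]
LOAD_FAST w → push -20. Stack: [4, 4, -20]
BINARY_OP - → 4 - -20 = 24. Stack: [4, 24]
BINARY_OP + → 4 + 24 = 28. Stack: [28]
STORE_FAST p → p=28. Stack: []
LOAD_CONST → push 4. Stack: [4]
LOAD_FAST s → push 40. Stack: [4, 40]
BINARY_OP // → 4 // 40 = 0. Stack: [0]
STORE_FAST y → y=0. Stack: []
LOAD_FAST_LOAD_FAST w,a → push -20,20. Stack: [-20, 20]
BINARY_OP // → -20 // 20 = -1. Stack: [-1]
LOAD_CONST → push 1. Stack: [-1, 1]
LOAD_FAST a → push 20. Stack: [-1, 1, 20]
BINARY_OP % → 1 % 20 = 1. Stack: [-1, 1]
BINARY_OP * → -1 * 1 = -1. Stack: [-1]
STORE_FAST k → k=-1. Stack: []
LOAD_FAST_LOAD_FAST k,a → push -1,20. Stack: [-1, 20]
BINARY_OP | → -1 | 20 = -1. Stack: [-1]
RETURN_VALUE → return -1.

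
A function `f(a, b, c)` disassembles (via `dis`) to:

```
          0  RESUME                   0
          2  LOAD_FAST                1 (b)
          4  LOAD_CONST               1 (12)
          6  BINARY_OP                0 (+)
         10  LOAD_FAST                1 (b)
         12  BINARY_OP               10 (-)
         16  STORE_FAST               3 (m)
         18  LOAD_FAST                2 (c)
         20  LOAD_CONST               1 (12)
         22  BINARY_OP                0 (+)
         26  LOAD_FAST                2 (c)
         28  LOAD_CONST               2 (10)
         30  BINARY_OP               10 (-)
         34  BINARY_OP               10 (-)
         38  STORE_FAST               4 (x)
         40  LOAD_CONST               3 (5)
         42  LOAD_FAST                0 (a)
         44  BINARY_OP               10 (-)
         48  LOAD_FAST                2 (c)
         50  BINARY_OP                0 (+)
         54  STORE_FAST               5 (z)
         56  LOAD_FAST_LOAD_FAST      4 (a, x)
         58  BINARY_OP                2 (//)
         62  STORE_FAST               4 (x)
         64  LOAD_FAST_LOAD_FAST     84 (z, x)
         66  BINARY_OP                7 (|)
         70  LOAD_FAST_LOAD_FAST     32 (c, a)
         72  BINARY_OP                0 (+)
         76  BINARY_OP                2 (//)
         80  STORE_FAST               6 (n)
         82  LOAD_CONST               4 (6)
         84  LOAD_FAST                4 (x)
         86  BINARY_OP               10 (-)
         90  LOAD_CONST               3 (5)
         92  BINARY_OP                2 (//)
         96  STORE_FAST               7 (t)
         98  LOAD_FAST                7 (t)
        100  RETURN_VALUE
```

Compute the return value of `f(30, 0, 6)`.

1

LOAD_FAST b → push 0. Stack: [0]
LOAD_CONST → push 12. Stack: [0, 12]
BINARY_OP + → 0 + 12 = 12. Stack: [12]
LOAD_FAST b → push 0. Stack: [12, 0]
BINARY_OP - → 12 - 0 = 12. Stack: [12]
STORE_FAST m → m=12. Stack: []
LOAD_FAST c → push 6. Stack: [6]
LOAD_CONST → push 12. Stack: [6, 12]
BINARY_OP + → 6 + 12 = 18. Stack: [18]
LOAD_FAST c → push 6. Stack: [18, 6]
LOAD_CONST → push 10. Stack: [18, 6, 10]
BINARY_OP - → 6 - 10 = -4. Stack: [18, -4]
BINARY_OP - → 18 - -4 = 22. Stack: [22]
STORE_FAST x → x=22. Stack: []
LOAD_CONST → push 5. Stack: [5]
LOAD_FAST a → push 30. Stack: [5, 30]
BINARY_OP - → 5 - 30 = -25. Stack: [-25]
LOAD_FAST c → push 6. Stack: [-25, 6]
BINARY_OP + → -25 + 6 = -19. Stack: [-19]
STORE_FAST z → z=-19. Stack: []
LOAD_FAST_LOAD_FAST a,x → push 30,22. Stack: [30, 22]
BINARY_OP // → 30 // 22 = 1. Stack: [1]
STORE_FAST x → x=1. Stack: []
LOAD_FAST_LOAD_FAST z,x → push -19,1. Stack: [-19, 1]
BINARY_OP | → -19 | 1 = -19. Stack: [-19]
LOAD_FAST_LOAD_FAST c,a → push 6,30. Stack: [-19, 6, 30]
BINARY_OP + → 6 + 30 = 36. Stack: [-19, 36]
BINARY_OP // → -19 // 36 = -1. Stack: [-1]
STORE_FAST n → n=-1. Stack: []
LOAD_CONST → push 6. Stack: [6]
LOAD_FAST x → push 1. Stack: [6, 1]
BINARY_OP - → 6 - 1 = 5. Stack: [5]
LOAD_CONST → push 5. Stack: [5, 5]
BINARY_OP // → 5 // 5 = 1. Stack: [1]
STORE_FAST t → t=1. Stack: []
LOAD_FAST t → push 1. Stack: [1]
RETURN_VALUE → return 1.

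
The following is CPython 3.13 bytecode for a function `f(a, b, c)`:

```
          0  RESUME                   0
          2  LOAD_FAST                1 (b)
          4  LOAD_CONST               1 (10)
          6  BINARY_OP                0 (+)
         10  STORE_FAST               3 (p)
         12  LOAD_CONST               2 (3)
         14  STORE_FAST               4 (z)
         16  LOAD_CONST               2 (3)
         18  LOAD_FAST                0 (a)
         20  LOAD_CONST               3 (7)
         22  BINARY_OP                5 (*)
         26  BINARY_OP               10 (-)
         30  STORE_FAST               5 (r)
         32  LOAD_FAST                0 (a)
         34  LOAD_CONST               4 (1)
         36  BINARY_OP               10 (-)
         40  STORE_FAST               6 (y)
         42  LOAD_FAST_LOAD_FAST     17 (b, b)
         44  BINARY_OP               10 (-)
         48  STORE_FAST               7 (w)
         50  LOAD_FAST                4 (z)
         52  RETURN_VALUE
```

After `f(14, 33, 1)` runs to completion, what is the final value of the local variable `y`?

13

LOAD_FAST b → push 33. Stack: [33]
LOAD_CONST → push 10. Stack: [33, 10]
BINARY_OP + → 33 + 10 = 43. Stack: [43]
STORE_FAST p → p=43. Stack: []
LOAD_CONST → push 3. Stack: [3]
STORE_FAST z → z=3. Stack: []
LOAD_CONST → push 3. Stack: [3]
LOAD_FAST a → push 14. Stack: [3, 14]
LOAD_CONST → push 7. Stack: [3, 14, 7]
BINARY_OP * → 14 * 7 = 98. Stack: [3, 98]
BINARY_OP - → 3 - 98 = -95. Stack: [-95]
STORE_FAST r → r=-95. Stack: []
LOAD_FAST a → push 14. Stack: [14]
LOAD_CONST → push 1. Stack: [14, 1]
BINARY_OP - → 14 - 1 = 13. Stack: [13]
STORE_FAST y → y=13. Stack: []
LOAD_FAST_LOAD_FAST b,b → push 33,33. Stack: [33, 33]
BINARY_OP - → 33 - 33 = 0. Stack: [0]
STORE_FAST w → w=0. Stack: []
LOAD_FAST z → push 3. Stack: [3]
RETURN_VALUE → return 3.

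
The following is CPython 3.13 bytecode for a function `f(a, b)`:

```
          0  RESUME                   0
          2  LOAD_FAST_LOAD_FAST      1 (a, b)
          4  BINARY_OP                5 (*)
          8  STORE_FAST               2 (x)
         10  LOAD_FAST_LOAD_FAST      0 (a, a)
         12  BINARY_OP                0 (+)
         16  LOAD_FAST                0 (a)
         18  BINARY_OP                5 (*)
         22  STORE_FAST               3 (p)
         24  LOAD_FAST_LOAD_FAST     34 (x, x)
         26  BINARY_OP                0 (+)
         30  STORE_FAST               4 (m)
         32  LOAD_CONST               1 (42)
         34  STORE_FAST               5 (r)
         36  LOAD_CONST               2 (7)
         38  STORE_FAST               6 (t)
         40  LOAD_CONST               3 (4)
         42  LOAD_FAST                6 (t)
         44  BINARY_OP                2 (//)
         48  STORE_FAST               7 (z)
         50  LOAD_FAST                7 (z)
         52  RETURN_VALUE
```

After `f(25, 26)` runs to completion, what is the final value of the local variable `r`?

LOAD_FAST_LOAD_FAST a,b → push 25,26. Stack: [25, 26]
BINARY_OP * → 25 * 26 = 650. Stack: [650]
STORE_FAST x → x=650. Stack: []
LOAD_FAST_LOAD_FAST a,a → push 25,25. Stack: [25, 25]
BINARY_OP + → 25 + 25 = 50. Stack: [50]
LOAD_FAST a → push 25. Stack: [50, 25]
BINARY_OP * → 50 * 25 = 1250. Stack: [1250]
STORE_FAST p → p=1250. Stack: []
LOAD_FAST_LOAD_FAST x,x → push 650,650. Stack: [650, 650]
BINARY_OP + → 650 + 650 = 1300. Stack: [1300]
STORE_FAST m → m=1300. Stack: []
LOAD_CONST → push 42. Stack: [42]
STORE_FAST r → r=42. Stack: []
LOAD_CONST → push 7. Stack: [7]
STORE_FAST t → t=7. Stack: []
LOAD_CONST → push 4. Stack: [4]
LOAD_FAST t → push 7. Stack: [4, 7]
BINARY_OP // → 4 // 7 = 0. Stack: [0]
STORE_FAST z → z=0. Stack: []
LOAD_FAST z → push 0. Stack: [0]
RETURN_VALUE → return 0.

42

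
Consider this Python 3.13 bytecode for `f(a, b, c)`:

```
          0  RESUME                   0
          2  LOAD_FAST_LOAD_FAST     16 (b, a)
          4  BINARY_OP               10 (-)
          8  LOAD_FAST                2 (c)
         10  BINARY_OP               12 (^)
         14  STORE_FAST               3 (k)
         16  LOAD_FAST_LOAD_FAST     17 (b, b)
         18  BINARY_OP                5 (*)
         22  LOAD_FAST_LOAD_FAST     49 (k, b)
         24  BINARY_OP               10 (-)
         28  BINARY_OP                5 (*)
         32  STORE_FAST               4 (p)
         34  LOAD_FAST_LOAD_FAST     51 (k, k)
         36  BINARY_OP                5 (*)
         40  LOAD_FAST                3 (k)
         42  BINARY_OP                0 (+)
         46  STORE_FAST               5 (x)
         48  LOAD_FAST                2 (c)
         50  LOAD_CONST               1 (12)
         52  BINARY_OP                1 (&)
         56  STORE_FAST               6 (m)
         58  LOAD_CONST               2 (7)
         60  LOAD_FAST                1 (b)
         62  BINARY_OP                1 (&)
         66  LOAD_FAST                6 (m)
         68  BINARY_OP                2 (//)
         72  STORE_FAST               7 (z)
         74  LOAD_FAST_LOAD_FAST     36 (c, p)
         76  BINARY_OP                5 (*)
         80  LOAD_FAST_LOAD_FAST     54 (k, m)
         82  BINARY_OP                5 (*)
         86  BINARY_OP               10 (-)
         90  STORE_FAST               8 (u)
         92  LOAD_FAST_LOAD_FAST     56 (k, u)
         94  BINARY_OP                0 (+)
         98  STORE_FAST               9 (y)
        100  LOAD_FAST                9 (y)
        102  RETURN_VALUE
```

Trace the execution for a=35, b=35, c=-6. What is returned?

LOAD_FAST_LOAD_FAST b,a → push 35,35. Stack: [35, 35]
BINARY_OP - → 35 - 35 = 0. Stack: [0]
LOAD_FAST c → push -6. Stack: [0, -6]
BINARY_OP ^ → 0 ^ -6 = -6. Stack: [-6]
STORE_FAST k → k=-6. Stack: []
LOAD_FAST_LOAD_FAST b,b → push 35,35. Stack: [35, 35]
BINARY_OP * → 35 * 35 = 1225. Stack: [1225]
LOAD_FAST_LOAD_FAST k,b → push -6,35. Stack: [1225, -6, 35]
BINARY_OP - → -6 - 35 = -41. Stack: [1225, -41]
BINARY_OP * → 1225 * -41 = -50225. Stack: [-50225]
STORE_FAST p → p=-50225. Stack: []
LOAD_FAST_LOAD_FAST k,k → push -6,-6. Stack: [-6, -6]
BINARY_OP * → -6 * -6 = 36. Stack: [36]
LOAD_FAST k → push -6. Stack: [36, -6]
BINARY_OP + → 36 + -6 = 30. Stack: [30]
STORE_FAST x → x=30. Stack: []
LOAD_FAST c → push -6. Stack: [-6]
LOAD_CONST → push 12. Stack: [-6, 12]
BINARY_OP & → -6 & 12 = 8. Stack: [8]
STORE_FAST m → m=8. Stack: []
LOAD_CONST → push 7. Stack: [7]
LOAD_FAST b → push 35. Stack: [7, 35]
BINARY_OP & → 7 & 35 = 3. Stack: [3]
LOAD_FAST m → push 8. Stack: [3, 8]
BINARY_OP // → 3 // 8 = 0. Stack: [0]
STORE_FAST z → z=0. Stack: []
LOAD_FAST_LOAD_FAST c,p → push -6,-50225. Stack: [-6, -50225]
BINARY_OP * → -6 * -50225 = 301350. Stack: [301350]
LOAD_FAST_LOAD_FAST k,m → push -6,8. Stack: [301350, -6, 8]
BINARY_OP * → -6 * 8 = -48. Stack: [301350, -48]
BINARY_OP - → 301350 - -48 = 301398. Stack: [301398]
STORE_FAST u → u=301398. Stack: []
LOAD_FAST_LOAD_FAST k,u → push -6,301398. Stack: [-6, 301398]
BINARY_OP + → -6 + 301398 = 301392. Stack: [301392]
STORE_FAST y → y=301392. Stack: []
LOAD_FAST y → push 301392. Stack: [301392]
RETURN_VALUE → return 301392.

301392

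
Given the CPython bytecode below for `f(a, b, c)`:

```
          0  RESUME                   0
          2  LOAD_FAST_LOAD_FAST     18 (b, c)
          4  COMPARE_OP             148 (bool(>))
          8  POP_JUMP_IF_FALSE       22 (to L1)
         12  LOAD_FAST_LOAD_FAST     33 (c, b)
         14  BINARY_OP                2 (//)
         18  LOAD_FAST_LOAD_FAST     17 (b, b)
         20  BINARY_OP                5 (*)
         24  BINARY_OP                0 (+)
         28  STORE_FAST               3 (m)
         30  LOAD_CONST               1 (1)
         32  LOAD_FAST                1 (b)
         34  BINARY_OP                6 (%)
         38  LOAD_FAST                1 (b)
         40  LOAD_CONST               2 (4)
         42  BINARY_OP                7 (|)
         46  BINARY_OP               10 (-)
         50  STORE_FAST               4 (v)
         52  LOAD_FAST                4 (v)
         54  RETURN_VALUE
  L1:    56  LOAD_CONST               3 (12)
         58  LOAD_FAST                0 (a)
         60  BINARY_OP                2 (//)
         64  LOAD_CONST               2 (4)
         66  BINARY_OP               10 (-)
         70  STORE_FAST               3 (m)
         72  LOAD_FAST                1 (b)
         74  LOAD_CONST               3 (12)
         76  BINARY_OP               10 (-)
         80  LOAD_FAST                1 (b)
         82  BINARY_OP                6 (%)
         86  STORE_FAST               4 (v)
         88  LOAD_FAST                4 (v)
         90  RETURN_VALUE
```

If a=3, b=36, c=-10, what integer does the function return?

-35

LOAD_FAST_LOAD_FAST b,c → push 36,-10. Stack: [36, -10]
COMPARE_OP bool(>) → 36 vs -10 = True. Stack: [True]
POP_JUMP_IF_FALSE → pop True; no jump. Stack: []
LOAD_FAST_LOAD_FAST c,b → push -10,36. Stack: [-10, 36]
BINARY_OP // → -10 // 36 = -1. Stack: [-1]
LOAD_FAST_LOAD_FAST b,b → push 36,36. Stack: [-1, 36, 36]
BINARY_OP * → 36 * 36 = 1296. Stack: [-1, 1296]
BINARY_OP + → -1 + 1296 = 1295. Stack: [1295]
STORE_FAST m → m=1295. Stack: []
LOAD_CONST → push 1. Stack: [1]
LOAD_FAST b → push 36. Stack: [1, 36]
BINARY_OP % → 1 % 36 = 1. Stack: [1]
LOAD_FAST b → push 36. Stack: [1, 36]
LOAD_CONST → push 4. Stack: [1, 36, 4]
BINARY_OP | → 36 | 4 = 36. Stack: [1, 36]
BINARY_OP - → 1 - 36 = -35. Stack: [-35]
STORE_FAST v → v=-35. Stack: []
LOAD_FAST v → push -35. Stack: [-35]
RETURN_VALUE → return -35.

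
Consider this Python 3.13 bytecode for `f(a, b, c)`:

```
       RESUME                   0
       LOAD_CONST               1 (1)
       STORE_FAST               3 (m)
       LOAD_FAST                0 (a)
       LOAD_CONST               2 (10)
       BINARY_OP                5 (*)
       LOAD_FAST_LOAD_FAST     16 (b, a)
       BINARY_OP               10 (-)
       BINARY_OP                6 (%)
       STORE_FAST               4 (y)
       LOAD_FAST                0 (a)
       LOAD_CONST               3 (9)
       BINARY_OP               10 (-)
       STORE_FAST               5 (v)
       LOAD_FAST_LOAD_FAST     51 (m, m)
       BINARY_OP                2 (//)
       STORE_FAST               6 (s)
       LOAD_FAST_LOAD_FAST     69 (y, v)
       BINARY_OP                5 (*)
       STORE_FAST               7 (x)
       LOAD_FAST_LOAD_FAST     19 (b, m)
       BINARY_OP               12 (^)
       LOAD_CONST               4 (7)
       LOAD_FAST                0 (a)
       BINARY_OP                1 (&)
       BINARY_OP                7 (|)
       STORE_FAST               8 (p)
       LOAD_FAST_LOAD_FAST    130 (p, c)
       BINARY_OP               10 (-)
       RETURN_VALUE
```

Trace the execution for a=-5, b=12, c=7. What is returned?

LOAD_CONST → push 1. Stack: [1]
STORE_FAST m → m=1. Stack: []
LOAD_FAST a → push -5. Stack: [-5]
LOAD_CONST → push 10. Stack: [-5, 10]
BINARY_OP * → -5 * 10 = -50. Stack: [-50]
LOAD_FAST_LOAD_FAST b,a → push 12,-5. Stack: [-50, 12, -5]
BINARY_OP - → 12 - -5 = 17. Stack: [-50, 17]
BINARY_OP % → -50 % 17 = 1. Stack: [1]
STORE_FAST y → y=1. Stack: []
LOAD_FAST a → push -5. Stack: [-5]
LOAD_CONST → push 9. Stack: [-5, 9]
BINARY_OP - → -5 - 9 = -14. Stack: [-14]
STORE_FAST v → v=-14. Stack: []
LOAD_FAST_LOAD_FAST m,m → push 1,1. Stack: [1, 1]
BINARY_OP // → 1 // 1 = 1. Stack: [1]
STORE_FAST s → s=1. Stack: []
LOAD_FAST_LOAD_FAST y,v → push 1,-14. Stack: [1, -14]
BINARY_OP * → 1 * -14 = -14. Stack: [-14]
STORE_FAST x → x=-14. Stack: []
LOAD_FAST_LOAD_FAST b,m → push 12,1. Stack: [12, 1]
BINARY_OP ^ → 12 ^ 1 = 13. Stack: [13]
LOAD_CONST → push 7. Stack: [13, 7]
LOAD_FAST a → push -5. Stack: [13, 7, -5]
BINARY_OP & → 7 & -5 = 3. Stack: [13, 3]
BINARY_OP | → 13 | 3 = 15. Stack: [15]
STORE_FAST p → p=15. Stack: []
LOAD_FAST_LOAD_FAST p,c → push 15,7. Stack: [15, 7]
BINARY_OP - → 15 - 7 = 8. Stack: [8]
RETURN_VALUE → return 8.

8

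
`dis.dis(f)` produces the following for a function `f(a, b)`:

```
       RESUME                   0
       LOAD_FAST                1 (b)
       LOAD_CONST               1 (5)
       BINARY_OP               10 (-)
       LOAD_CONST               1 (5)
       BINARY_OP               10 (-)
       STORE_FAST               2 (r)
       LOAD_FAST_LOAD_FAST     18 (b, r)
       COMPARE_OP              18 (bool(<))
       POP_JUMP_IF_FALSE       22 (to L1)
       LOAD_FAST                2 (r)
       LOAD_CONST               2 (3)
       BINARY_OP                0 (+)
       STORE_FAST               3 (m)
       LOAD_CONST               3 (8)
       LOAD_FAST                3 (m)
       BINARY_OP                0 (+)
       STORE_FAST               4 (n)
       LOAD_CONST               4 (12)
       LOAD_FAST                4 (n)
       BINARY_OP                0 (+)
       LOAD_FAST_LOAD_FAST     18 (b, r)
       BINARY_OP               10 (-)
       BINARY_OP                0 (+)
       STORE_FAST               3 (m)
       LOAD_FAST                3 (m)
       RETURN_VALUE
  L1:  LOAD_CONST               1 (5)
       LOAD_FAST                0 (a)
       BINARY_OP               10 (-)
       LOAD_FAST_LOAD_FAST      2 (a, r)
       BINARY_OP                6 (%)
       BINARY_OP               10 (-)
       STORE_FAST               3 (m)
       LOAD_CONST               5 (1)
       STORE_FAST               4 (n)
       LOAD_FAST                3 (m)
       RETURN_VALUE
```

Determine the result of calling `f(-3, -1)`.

LOAD_FAST b → push -1. Stack: [-1]
LOAD_CONST → push 5. Stack: [-1, 5]
BINARY_OP - → -1 - 5 = -6. Stack: [-6]
LOAD_CONST → push 5. Stack: [-6, 5]
BINARY_OP - → -6 - 5 = -11. Stack: [-11]
STORE_FAST r → r=-11. Stack: []
LOAD_FAST_LOAD_FAST b,r → push -1,-11. Stack: [-1, -11]
COMPARE_OP bool(<) → -1 vs -11 = False. Stack: [False]
POP_JUMP_IF_FALSE → pop False; jump. Stack: []
LOAD_CONST → push 5. Stack: [5]
LOAD_FAST a → push -3. Stack: [5, -3]
BINARY_OP - → 5 - -3 = 8. Stack: [8]
LOAD_FAST_LOAD_FAST a,r → push -3,-11. Stack: [8, -3, -11]
BINARY_OP % → -3 % -11 = -3. Stack: [8, -3]
BINARY_OP - → 8 - -3 = 11. Stack: [11]
STORE_FAST m → m=11. Stack: []
LOAD_CONST → push 1. Stack: [1]
STORE_FAST n → n=1. Stack: []
LOAD_FAST m → push 11. Stack: [11]
RETURN_VALUE → return 11.

11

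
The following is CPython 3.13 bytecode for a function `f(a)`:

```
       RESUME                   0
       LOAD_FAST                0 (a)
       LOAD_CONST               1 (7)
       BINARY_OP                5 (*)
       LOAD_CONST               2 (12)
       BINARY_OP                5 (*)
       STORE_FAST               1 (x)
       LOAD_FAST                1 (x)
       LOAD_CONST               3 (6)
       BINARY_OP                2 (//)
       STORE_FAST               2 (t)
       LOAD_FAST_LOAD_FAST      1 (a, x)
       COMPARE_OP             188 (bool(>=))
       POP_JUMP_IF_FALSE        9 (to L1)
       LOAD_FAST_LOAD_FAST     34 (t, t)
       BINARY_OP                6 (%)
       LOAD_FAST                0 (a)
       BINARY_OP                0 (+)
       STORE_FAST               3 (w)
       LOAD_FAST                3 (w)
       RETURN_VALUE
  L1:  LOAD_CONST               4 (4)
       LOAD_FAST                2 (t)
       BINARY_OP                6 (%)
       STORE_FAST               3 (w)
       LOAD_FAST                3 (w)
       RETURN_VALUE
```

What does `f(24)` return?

4

LOAD_FAST a → push 24. Stack: [24]
LOAD_CONST → push 7. Stack: [24, 7]
BINARY_OP * → 24 * 7 = 168. Stack: [168]
LOAD_CONST → push 12. Stack: [168, 12]
BINARY_OP * → 168 * 12 = 2016. Stack: [2016]
STORE_FAST x → x=2016. Stack: []
LOAD_FAST x → push 2016. Stack: [2016]
LOAD_CONST → push 6. Stack: [2016, 6]
BINARY_OP // → 2016 // 6 = 336. Stack: [336]
STORE_FAST t → t=336. Stack: []
LOAD_FAST_LOAD_FAST a,x → push 24,2016. Stack: [24, 2016]
COMPARE_OP bool(>=) → 24 vs 2016 = False. Stack: [False]
POP_JUMP_IF_FALSE → pop False; jump. Stack: []
LOAD_CONST → push 4. Stack: [4]
LOAD_FAST t → push 336. Stack: [4, 336]
BINARY_OP % → 4 % 336 = 4. Stack: [4]
STORE_FAST w → w=4. Stack: []
LOAD_FAST w → push 4. Stack: [4]
RETURN_VALUE → return 4.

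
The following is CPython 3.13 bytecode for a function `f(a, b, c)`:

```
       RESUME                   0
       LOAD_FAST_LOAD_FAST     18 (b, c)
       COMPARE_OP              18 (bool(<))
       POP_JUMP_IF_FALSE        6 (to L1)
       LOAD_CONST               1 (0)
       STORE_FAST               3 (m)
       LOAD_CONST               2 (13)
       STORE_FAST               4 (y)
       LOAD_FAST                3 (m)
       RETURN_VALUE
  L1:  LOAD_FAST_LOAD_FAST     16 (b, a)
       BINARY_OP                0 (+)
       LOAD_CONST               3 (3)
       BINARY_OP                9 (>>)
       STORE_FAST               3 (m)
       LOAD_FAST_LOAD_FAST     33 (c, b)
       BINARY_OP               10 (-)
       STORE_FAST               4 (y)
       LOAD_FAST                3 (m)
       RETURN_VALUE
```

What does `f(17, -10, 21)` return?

0

LOAD_FAST_LOAD_FAST b,c → push -10,21. Stack: [-10, 21]
COMPARE_OP bool(<) → -10 vs 21 = True. Stack: [True]
POP_JUMP_IF_FALSE → pop True; no jump. Stack: []
LOAD_CONST → push 0. Stack: [0]
STORE_FAST m → m=0. Stack: []
LOAD_CONST → push 13. Stack: [13]
STORE_FAST y → y=13. Stack: []
LOAD_FAST m → push 0. Stack: [0]
RETURN_VALUE → return 0.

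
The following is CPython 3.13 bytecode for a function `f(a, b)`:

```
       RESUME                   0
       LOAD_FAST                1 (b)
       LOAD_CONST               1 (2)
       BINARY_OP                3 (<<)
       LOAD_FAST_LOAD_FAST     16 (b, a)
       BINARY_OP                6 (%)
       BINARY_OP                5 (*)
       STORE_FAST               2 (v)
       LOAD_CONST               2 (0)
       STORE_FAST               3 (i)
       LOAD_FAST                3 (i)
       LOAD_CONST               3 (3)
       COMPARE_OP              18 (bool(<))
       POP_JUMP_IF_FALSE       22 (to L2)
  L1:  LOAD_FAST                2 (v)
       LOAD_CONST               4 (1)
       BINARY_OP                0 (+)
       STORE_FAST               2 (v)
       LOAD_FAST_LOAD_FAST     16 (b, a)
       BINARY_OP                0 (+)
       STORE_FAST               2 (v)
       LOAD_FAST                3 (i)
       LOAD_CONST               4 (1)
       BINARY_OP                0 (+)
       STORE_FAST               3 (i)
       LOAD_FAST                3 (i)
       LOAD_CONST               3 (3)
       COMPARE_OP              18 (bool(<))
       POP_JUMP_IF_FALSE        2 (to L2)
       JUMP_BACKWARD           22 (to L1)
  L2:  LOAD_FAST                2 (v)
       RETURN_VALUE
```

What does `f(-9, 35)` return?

LOAD_FAST b → push 35. Stack: [35]
LOAD_CONST → push 2. Stack: [35, 2]
BINARY_OP << → 35 << 2 = 140. Stack: [140]
LOAD_FAST_LOAD_FAST b,a → push 35,-9. Stack: [140, 35, -9]
BINARY_OP % → 35 % -9 = -1. Stack: [140, -1]
BINARY_OP * → 140 * -1 = -140. Stack: [-140]
STORE_FAST v → v=-140. Stack: []
LOAD_CONST → push 0. Stack: [0]
STORE_FAST i → i=0. Stack: []
LOAD_FAST i → push 0. Stack: [0]
LOAD_CONST → push 3. Stack: [0, 3]
COMPARE_OP bool(<) → 0 vs 3 = True. Stack: [True]
POP_JUMP_IF_FALSE → pop True; no jump. Stack: []
LOAD_FAST v → push -140. Stack: [-140]
LOAD_CONST → push 1. Stack: [-140, 1]
BINARY_OP + → -140 + 1 = -139. Stack: [-139]
STORE_FAST v → v=-139. Stack: []
LOAD_FAST_LOAD_FAST b,a → push 35,-9. Stack: [35, -9]
BINARY_OP + → 35 + -9 = 26. Stack: [26]
STORE_FAST v → v=26. Stack: []
LOAD_FAST i → push 0. Stack: [0]
LOAD_CONST → push 1. Stack: [0, 1]
BINARY_OP + → 0 + 1 = 1. Stack: [1]
STORE_FAST i → i=1. Stack: []
LOAD_FAST i → push 1. Stack: [1]
LOAD_CONST → push 3. Stack: [1, 3]
COMPARE_OP bool(<) → 1 vs 3 = True. Stack: [True]
POP_JUMP_IF_FALSE → pop True; no jump. Stack: []
LOAD_FAST v → push 26. Stack: [26]
LOAD_CONST → push 1. Stack: [26, 1]
BINARY_OP + → 26 + 1 = 27. Stack: [27]
STORE_FAST v → v=27. Stack: []
LOAD_FAST_LOAD_FAST b,a → push 35,-9. Stack: [35, -9]
BINARY_OP + → 35 + -9 = 26. Stack: [26]
STORE_FAST v → v=26. Stack: []
LOAD_FAST i → push 1. Stack: [1]
LOAD_CONST → push 1. Stack: [1, 1]
BINARY_OP + → 1 + 1 = 2. Stack: [2]
STORE_FAST i → i=2. Stack: []
LOAD_FAST i → push 2. Stack: [2]
LOAD_CONST → push 3. Stack: [2, 3]
COMPARE_OP bool(<) → 2 vs 3 = True. Stack: [True]
POP_JUMP_IF_FALSE → pop True; no jump. Stack: []
LOAD_FAST v → push 26. Stack: [26]
LOAD_CONST → push 1. Stack: [26, 1]
BINARY_OP + → 26 + 1 = 27. Stack: [27]
STORE_FAST v → v=27. Stack: []
LOAD_FAST_LOAD_FAST b,a → push 35,-9. Stack: [35, -9]
BINARY_OP + → 35 + -9 = 26. Stack: [26]
STORE_FAST v → v=26. Stack: []
LOAD_FAST i → push 2. Stack: [2]
LOAD_CONST → push 1. Stack: [2, 1]
BINARY_OP + → 2 + 1 = 3. Stack: [3]
STORE_FAST i → i=3. Stack: []
LOAD_FAST i → push 3. Stack: [3]
LOAD_CONST → push 3. Stack: [3, 3]
COMPARE_OP bool(<) → 3 vs 3 = False. Stack: [False]
POP_JUMP_IF_FALSE → pop False; jump. Stack: []
LOAD_FAST v → push 26. Stack: [26]
RETURN_VALUE → return 26.

26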